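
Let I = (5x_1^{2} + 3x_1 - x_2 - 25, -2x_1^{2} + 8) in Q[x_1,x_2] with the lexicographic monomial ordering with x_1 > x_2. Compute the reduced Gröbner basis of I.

G = {x_1 - \tfrac{1}{3}x_2 - \tfrac{5}{3}, x_2^{2} + 10x_2 - 11}

f_1 = 5x_1^{2} + 3x_1 - x_2 - 25, LT = x_1^{2}.
f_2 = -2x_1^{2} + 8, LT = x_1^{2}.

S(f_1,f_2): lcm = x_1^{2}. S = \tfrac{3}{5}x_1 - \tfrac{1}{5}x_2 - 1.
  leading term x_1: no divisor's leading term divides it; move \tfrac{3}{5}x_1 to the remainder.
  leading term x_2: no divisor's leading term divides it; move -\tfrac{1}{5}x_2 to the remainder.
  leading term 1: no divisor's leading term divides it; move -1 to the remainder.
  remainder \tfrac{3}{5}x_1 - \tfrac{1}{5}x_2 - 1 ≠ 0; add g_3 = \tfrac{3}{5}x_1 - \tfrac{1}{5}x_2 - 1 to the basis.

S(f_1,g_3): lcm = x_1^{2}. S = \tfrac{1}{3}x_1x_2 + \tfrac{34}{15}x_1 - \tfrac{1}{5}x_2 - 5.
  leading term x_1x_2: subtract (\tfrac{5}{9}x_2)·g_3 from \tfrac{1}{3}x_1x_2 + \tfrac{34}{15}x_1 - \tfrac{1}{5}x_2 - 5 → \tfrac{34}{15}x_1 + \tfrac{1}{9}x_2^{2} + \tfrac{16}{45}x_2 - 5
  leading term x_1: subtract (\tfrac{34}{9})·g_3 from \tfrac{34}{15}x_1 + \tfrac{1}{9}x_2^{2} + \tfrac{16}{45}x_2 - 5 → \tfrac{1}{9}x_2^{2} + \tfrac{10}{9}x_2 - \tfrac{11}{9}
  leading term x_2^{2}: no divisor's leading term divides it; move \tfrac{1}{9}x_2^{2} to the remainder.
  leading term x_2: no divisor's leading term divides it; move \tfrac{10}{9}x_2 to the remainder.
  leading term 1: no divisor's leading term divides it; move -\tfrac{11}{9} to the remainder.
  remainder \tfrac{1}{9}x_2^{2} + \tfrac{10}{9}x_2 - \tfrac{11}{9} ≠ 0; add g_4 = \tfrac{1}{9}x_2^{2} + \tfrac{10}{9}x_2 - \tfrac{11}{9} to the basis.

The other S-polynomials (S(f_2,g_3), S(f_1,g_4), S(f_2,g_4), S(g_3,g_4)) all reduce to 0 modulo the current basis, so we have a Gröbner basis.
Inter-reduce: drop elements whose leading term is divisible by another's, tail-reduce, and make monic.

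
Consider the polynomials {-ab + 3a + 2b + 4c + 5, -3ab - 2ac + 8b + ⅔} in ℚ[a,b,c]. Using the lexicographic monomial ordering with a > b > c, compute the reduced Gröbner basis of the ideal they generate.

f_1 = -ab + 3a + 2b + 4c + 5, LT = ab.
f_2 = -3ab - 2ac + 8b + ⅔, LT = ab.

S(f_1,f_2): lcm = ab. S = -⅔ac - 3a + ⅔b - 4c - 43/9.
  reduce S modulo (f_1, f_2):
  remainder -⅔ac - 3a + ⅔b - 4c - 43/9 ≠ 0; add g_3 = -⅔ac - 3a + ⅔b - 4c - 43/9 to the basis.

S(f_1,g_3): lcm = abc. S = -9/2ab - 3ac + b² - 8bc - 43/6b - 4c² - 5c.
  reduce S modulo (f_1, f_2, g_3):
  remainder b² - 8bc - 115/6b - 4c² - 5c - 1 ≠ 0; add g_4 = b² - 8bc - 115/6b - 4c² - 5c - 1 to the basis.

The other S-polynomials (S(f_2,g_3), S(f_1,g_4), S(f_2,g_4), S(g_3,g_4)) all reduce to 0 modulo the current basis, so we have a Gröbner basis.
Inter-reduce: drop elements whose leading term is divisible by another's, tail-reduce, and make monic.

G = {ab - 3a - 2b - 4c - 5, ac + 9/2a - b + 6c + 43/6, b² - 8bc - 115/6b - 4c² - 5c - 1}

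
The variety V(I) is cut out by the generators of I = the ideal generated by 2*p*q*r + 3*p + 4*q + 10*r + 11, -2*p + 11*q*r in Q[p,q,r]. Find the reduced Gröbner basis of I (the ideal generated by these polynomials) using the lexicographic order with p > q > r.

f_1 = 2*p*q*r + 3*p + 4*q + 10*r + 11, LT = p*q*r.
f_2 = -2*p + 11*q*r, LT = p.

S(f_1,f_2): lcm = p*q*r. S = 3/2*p + 11/2*q**2*r**2 + 2*q + 5*r + 11/2.
  reduce S modulo (f_1, f_2):
  remainder 11/2*q**2*r**2 + 33/4*q*r + 2*q + 5*r + 11/2 ≠ 0; add g_3 = 11/2*q**2*r**2 + 33/4*q*r + 2*q + 5*r + 11/2 to the basis.

The other S-polynomials (S(f_1,g_3), S(f_2,g_3)) all reduce to 0 modulo the current basis, so we have a Gröbner basis.
Inter-reduce: drop elements whose leading term is divisible by another's, tail-reduce, and make monic.

G = {p - 11/2*q*r, q**2*r**2 + 3/2*q*r + 4/11*q + 10/11*r + 1}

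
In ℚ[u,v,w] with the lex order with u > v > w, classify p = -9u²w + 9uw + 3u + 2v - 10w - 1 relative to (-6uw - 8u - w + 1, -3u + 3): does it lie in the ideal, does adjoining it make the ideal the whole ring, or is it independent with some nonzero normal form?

First compute the reduced Gröbner basis of I by Buchberger's algorithm.
f_1 = -6uw - 8u - w + 1, LT = uw.
f_2 = -3u + 3, LT = u.

S(f_1,f_2): lcm = uw. S = 4/3u + 7/6w - ⅙.
  reduce S modulo (f_1, f_2):
  remainder 7/6w + 7/6 ≠ 0; add h_3 = 7/6w + 7/6 to the basis.

The other S-polynomials (S(f_1,h_3), S(f_2,h_3)) all reduce to 0 modulo the current basis, so we have a Gröbner basis.
Inter-reduce: drop elements whose leading term is divisible by another's, tail-reduce, and make monic.
Reduced Gröbner basis: {u - 1, w + 1}.
Label its elements g_1 = u - 1, g_2 = w + 1.

Reduce p = -9u²w + 9uw + 3u + 2v - 10w - 1 modulo G:
  leading term u²w: subtract (-9uw)·g_1 from -9u²w + 9uw + 3u + 2v - 10w - 1 → 3u + 2v - 10w - 1
  leading term u: subtract (3)·g_1 from 3u + 2v - 10w - 1 → 2v - 10w + 2
  leading term v: no divisor's leading term divides it; move 2v to the remainder.
  leading term w: subtract (-10)·g_2 from -10w + 2 → 12
  leading term 1: no divisor's leading term divides it; move 12 to the remainder.
  normal form = 2v + 12.
The normal form is nonzero, so p ∉ I. Since p minus its normal form lies in I, I + (p) = I + (r) where r = 2v + 12; decide whether this ideal is the whole ring.
Run Buchberger on G together with r (pairs among the g_i already reduce to 0 since G is a Gröbner basis):
g_1 = u - 1, LT = u.
g_2 = w + 1, LT = w.
r = 2v + 12, LT = v.

The S-polynomials (S(g_1,g_2), S(g_1,r), S(g_2,r)) all reduce to 0 modulo the current basis, so we have a Gröbner basis.
Inter-reduce: drop elements whose leading term is divisible by another's, tail-reduce, and make monic.
Reduced Gröbner basis: {u - 1, v + 6, w + 1}.
The reduced Gröbner basis of I + (p) is {u - 1, v + 6, w + 1} ≠ {1}, a proper ideal, so the enlarged system stays consistent: p is independent of I, with normal form 2v + 12.

-9u²w + 9uw + 3u + 2v - 10w - 1 is independent of I; its normal form modulo I is 2v + 12.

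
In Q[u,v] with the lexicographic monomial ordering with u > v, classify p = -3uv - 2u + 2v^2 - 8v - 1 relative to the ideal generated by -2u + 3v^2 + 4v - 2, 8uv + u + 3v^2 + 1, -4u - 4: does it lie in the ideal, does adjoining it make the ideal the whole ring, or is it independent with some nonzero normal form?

Adjoining -3uv - 2u + 2v^2 - 8v - 1 makes the ideal the whole ring: the system is inconsistent.

First compute the reduced Gröbner basis of I by Buchberger's algorithm.
f_1 = -2u + 3v^2 + 4v - 2, LT = u.
f_2 = 8uv + u + 3v^2 + 1, LT = uv.
f_3 = -4u - 4, LT = u.

S(f_1,f_2): lcm = uv. S = -1/8u - 3/2v^3 - 19/8v^2 + v - 1/8.
  leading term u: subtract (1/16)·f_1 from -1/8u - 3/2v^3 - 19/8v^2 + v - 1/8 → -3/2v^3 - 41/16v^2 + 3/4v
  leading term v^3: no divisor's leading term divides it; move -3/2v^3 to the remainder.
  leading term v^2: no divisor's leading term divides it; move -41/16v^2 to the remainder.
  leading term v: no divisor's leading term divides it; move 3/4v to the remainder.
  remainder -3/2v^3 - 41/16v^2 + 3/4v ≠ 0; add h_4 = -3/2v^3 - 41/16v^2 + 3/4v to the basis.

S(f_1,f_3): lcm = u. S = -3/2v^2 - 2v.
  leading term v^2: no divisor's leading term divides it; move -3/2v^2 to the remainder.
  leading term v: no divisor's leading term divides it; move -2v to the remainder.
  remainder -3/2v^2 - 2v ≠ 0; add h_5 = -3/2v^2 - 2v to the basis.

S(f_2,f_3): lcm = uv. S = 1/8u + 3/8v^2 - v + 1/8.
  leading term u: subtract (-1/16)·f_1 from 1/8u + 3/8v^2 - v + 1/8 → 9/16v^2 - 3/4v
  leading term v^2: subtract (-3/8)·h_5 from 9/16v^2 - 3/4v → -3/2v
  leading term v: no divisor's leading term divides it; move -3/2v to the remainder.
  remainder -3/2v ≠ 0; add h_6 = -3/2v to the basis.

The other S-polynomials (S(f_1,h_4), S(f_2,h_4), S(f_3,h_4), S(f_1,h_5), S(f_2,h_5), S(f_3,h_5), S(h_4,h_5), S(f_1,h_6), S(f_2,h_6), S(f_3,h_6), S(h_4,h_6), S(h_5,h_6)) all reduce to 0 modulo the current basis, so we have a Gröbner basis.
Inter-reduce: drop elements whose leading term is divisible by another's, tail-reduce, and make monic.
Reduced Gröbner basis: {u + 1, v}.
Label its elements g_1 = u + 1, g_2 = v.

Reduce p = -3uv - 2u + 2v^2 - 8v - 1 modulo G:
  leading term uv: subtract (-3v)·g_1 from -3uv - 2u + 2v^2 - 8v - 1 → -2u + 2v^2 - 5v - 1
  leading term u: subtract (-2)·g_1 from -2u + 2v^2 - 5v - 1 → 2v^2 - 5v + 1
  leading term v^2: subtract (2v)·g_2 from 2v^2 - 5v + 1 → -5v + 1
  leading term v: subtract (-5)·g_2 from -5v + 1 → 1
  leading term 1: no divisor's leading term divides it; move 1 to the remainder.
  normal form = 1.
The normal form is nonzero, so p ∉ I. Since p minus its normal form lies in I, I + (p) = I + (r) where r = 1; decide whether this ideal is the whole ring.
Here r = 1 is a nonzero constant, hence a unit: 1 ∈ I + (p), the Gröbner basis of I + (p) is {1}, and the enlarged system has no common solution — adjoining p is inconsistent.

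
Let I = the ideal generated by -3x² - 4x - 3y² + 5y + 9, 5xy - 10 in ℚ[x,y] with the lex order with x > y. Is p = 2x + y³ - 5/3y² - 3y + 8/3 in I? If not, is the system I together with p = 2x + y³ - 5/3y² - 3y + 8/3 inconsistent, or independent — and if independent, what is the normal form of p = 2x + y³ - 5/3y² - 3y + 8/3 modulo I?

First compute the reduced Gröbner basis of I by Buchberger's algorithm.
f_1 = -3x² - 4x - 3y² + 5y + 9, LT = x².
f_2 = 5xy - 10, LT = xy.

S(f_1,f_2): lcm = x²y. S = 4/3xy + 2x + y³ - 5/3y² - 3y.
  reduce S modulo (f_1, f_2):
  remainder 2x + y³ - 5/3y² - 3y + 8/3 ≠ 0; add h_3 = 2x + y³ - 5/3y² - 3y + 8/3 to the basis.

S(f_2,h_3): lcm = xy. S = -½y⁴ + ⅚y³ + 3/2y² - 4/3y - 2.
  reduce S modulo (f_1, f_2, h_3):
  remainder -½y⁴ + ⅚y³ + 3/2y² - 4/3y - 2 ≠ 0; add h_4 = -½y⁴ + ⅚y³ + 3/2y² - 4/3y - 2 to the basis.

The other S-polynomials (S(f_1,h_3), S(f_1,h_4), S(f_2,h_4), S(h_3,h_4)) all reduce to 0 modulo the current basis, so we have a Gröbner basis.
Inter-reduce: drop elements whose leading term is divisible by another's, tail-reduce, and make monic.
Reduced Gröbner basis: {x + ½y³ - ⅚y² - 3/2y + 4/3, y⁴ - 5/3y³ - 3y² + 8/3y + 4}.
Label its elements g_1 = x + ½y³ - ⅚y² - 3/2y + 4/3, g_2 = y⁴ - 5/3y³ - 3y² + 8/3y + 4.

Reduce p = 2x + y³ - 5/3y² - 3y + 8/3 modulo G:
  leading term x: subtract (2)·g_1 from 2x + y³ - 5/3y² - 3y + 8/3 → 0
  normal form = 0.
Since the normal form is 0, p ∈ I.

The remainder on division by a Gröbner basis is unique — it is the normal form.

2x + y³ - 5/3y² - 3y + 8/3 lies in I (it reduces to 0).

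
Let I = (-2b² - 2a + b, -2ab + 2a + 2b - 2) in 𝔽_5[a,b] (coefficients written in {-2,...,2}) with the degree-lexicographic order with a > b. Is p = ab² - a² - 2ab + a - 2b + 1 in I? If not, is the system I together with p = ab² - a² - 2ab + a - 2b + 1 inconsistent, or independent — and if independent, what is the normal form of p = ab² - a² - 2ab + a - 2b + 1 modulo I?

First compute the reduced Gröbner basis of I by Buchberger's algorithm.
f_1 = -2b² - 2a + b, LT = b².
f_2 = -2ab + 2a + 2b - 2, LT = ab.

S(f_1,f_2): lcm = ab². S = a² - 2ab + b² - b.
  leading term a²: no divisor's leading term divides it; move a² to the remainder.
  leading term ab: subtract (1)·f_2 from -2ab + b² - b → b² - 2a + 2b + 2
  leading term b²: subtract (2)·f_1 from b² - 2a + 2b + 2 → 2a + 2
  leading term a: no divisor's leading term divides it; move 2a to the remainder.
  leading term 1: no divisor's leading term divides it; move 2 to the remainder.
  remainder a² + 2a + 2 ≠ 0; add h_3 = a² + 2a + 2 to the basis.

S(f_1,h_3): leading monomials are coprime, so the S-polynomial reduces to 0 (Buchberger's first criterion).
S(f_2,h_3): lcm = a²b. S = -a² + 2ab + a - 2b.
  leading term a²: subtract (-1)·h_3 from -a² + 2ab + a - 2b → 2ab - 2a - 2b + 2
  leading term ab: subtract (-1)·f_2 from 2ab - 2a - 2b + 2 → 0
  remainder 0.

Every S-polynomial of the final basis reduces to 0, so we have a Gröbner basis.
Inter-reduce: drop elements whose leading term is divisible by another's, tail-reduce, and make monic.
Reduced Gröbner basis: {a² + 2a + 2, ab - a - b + 1, b² + a + 2b}.
Label its elements g_1 = a² + 2a + 2, g_2 = ab - a - b + 1, g_3 = b² + a + 2b.

Reduce p = ab² - a² - 2ab + a - 2b + 1 modulo G:
  leading term ab²: subtract (b)·g_2 from ab² - a² - 2ab + a - 2b + 1 → -a² - ab + b² + a + 2b + 1
  leading term a²: subtract (-1)·g_1 from -a² - ab + b² + a + 2b + 1 → -ab + b² - 2a + 2b - 2
  leading term ab: subtract (-1)·g_2 from -ab + b² - 2a + 2b - 2 → b² + 2a + b - 1
  leading term b²: subtract (1)·g_3 from b² + 2a + b - 1 → a - b - 1
  leading term a: no divisor's leading term divides it; move a to the remainder.
  leading term b: no divisor's leading term divides it; move -b to the remainder.
  leading term 1: no divisor's leading term divides it; move -1 to the remainder.
  normal form = a - b - 1.
The normal form is nonzero, so p ∉ I. Since p minus its normal form lies in I, I + (p) = I + (r) where r = a - b - 1; decide whether this ideal is the whole ring.
Run Buchberger on G together with r (pairs among the g_i already reduce to 0 since G is a Gröbner basis):
g_1 = a² + 2a + 2, LT = a².
g_2 = ab - a - b + 1, LT = ab.
g_3 = b² + a + 2b, LT = b².
r = a - b - 1, LT = a.

S(g_1,g_2): lcm = a²b. S = a² - 2ab - a + 2b.
  leading term a²: subtract (1)·g_1 from a² - 2ab - a + 2b → -2ab + 2a + 2b - 2
  leading term ab: subtract (-2)·g_2 from -2ab + 2a + 2b - 2 → 0
  remainder 0.

S(g_1,g_3): leading monomials are coprime, so the S-polynomial reduces to 0 (Buchberger's first criterion).
S(g_1,r): lcm = a². S = ab - 2a + 2.
  leading term ab: subtract (1)·g_2 from ab - 2a + 2 → -a + b + 1
  leading term a: subtract (-1)·r from -a + b + 1 → 0
  remainder 0.

S(g_2,g_3): lcm = ab². S = -a² + 2ab - b² + b.
  leading term a²: subtract (-1)·g_1 from -a² + 2ab - b² + b → 2ab - b² + 2a + b + 2
  leading term ab: subtract (2)·g_2 from 2ab - b² + 2a + b + 2 → -b² - a - 2b
  leading term b²: subtract (-1)·g_3 from -b² - a - 2b → 0
  remainder 0.

S(g_2,r): lcm = ab. S = b² - a + 1.
  leading term b²: subtract (1)·g_3 from b² - a + 1 → -2a - 2b + 1
  leading term a: subtract (-2)·r from -2a - 2b + 1 → b - 1
  leading term b: no divisor's leading term divides it; move b to the remainder.
  leading term 1: no divisor's leading term divides it; move -1 to the remainder.
  remainder b - 1 ≠ 0; add m_5 = b - 1 to the basis.

S(g_3,r): leading monomials are coprime, so the S-polynomial reduces to 0 (Buchberger's first criterion).
S(g_1,m_5): leading monomials are coprime, so the S-polynomial reduces to 0 (Buchberger's first criterion).
S(g_2,m_5): lcm = ab. S = -b + 1.
  leading term b: subtract (-1)·m_5 from -b + 1 → 0
  remainder 0.

S(g_3,m_5): lcm = b². S = a - 2b.
  leading term a: subtract (1)·r from a - 2b → -b + 1
  leading term b: subtract (-1)·m_5 from -b + 1 → 0
  remainder 0.

S(r,m_5): leading monomials are coprime, so the S-polynomial reduces to 0 (Buchberger's first criterion).
Every S-polynomial of the final basis reduces to 0, so we have a Gröbner basis.
Inter-reduce: drop elements whose leading term is divisible by another's, tail-reduce, and make monic.
Reduced Gröbner basis: {a - 2, b - 1}.
The reduced Gröbner basis of I + (p) is {a - 2, b - 1} ≠ {1}, a proper ideal, so the enlarged system stays consistent: p is independent of I, with normal form a - b - 1.

ab² - a² - 2ab + a - 2b + 1 is independent of I; its normal form modulo I is a - b - 1.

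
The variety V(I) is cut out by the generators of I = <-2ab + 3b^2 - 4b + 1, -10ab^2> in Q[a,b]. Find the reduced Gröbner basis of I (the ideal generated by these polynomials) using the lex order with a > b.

Buchberger's algorithm terminates because the ascending chain of leading-term ideals stabilizes.

f_1 = -2ab + 3b^2 - 4b + 1, LT = ab.
f_2 = -10ab^2, LT = ab^2.

S(f_1,f_2): lcm = ab^2. S = -3/2b^3 + 2b^2 - 1/2b.
  leading term b^3: no divisor's leading term divides it; move -3/2b^3 to the remainder.
  leading term b^2: no divisor's leading term divides it; move 2b^2 to the remainder.
  leading term b: no divisor's leading term divides it; move -1/2b to the remainder.
  remainder -3/2b^3 + 2b^2 - 1/2b ≠ 0; add g_3 = -3/2b^3 + 2b^2 - 1/2b to the basis.

S(f_1,g_3): lcm = ab^3. S = 4/3ab^2 - 1/3ab - 3/2b^4 + 2b^3 - 1/2b^2.
  leading term ab^2: subtract (-2/3b)·f_1 from 4/3ab^2 - 1/3ab - 3/2b^4 + 2b^3 - 1/2b^2 → -1/3ab - 3/2b^4 + 4b^3 - 19/6b^2 + 2/3b
  leading term ab: subtract (1/6)·f_1 from -1/3ab - 3/2b^4 + 4b^3 - 19/6b^2 + 2/3b → -3/2b^4 + 4b^3 - 11/3b^2 + 4/3b - 1/6
  leading term b^4: subtract (b)·g_3 from -3/2b^4 + 4b^3 - 11/3b^2 + 4/3b - 1/6 → 2b^3 - 19/6b^2 + 4/3b - 1/6
  leading term b^3: subtract (-4/3)·g_3 from 2b^3 - 19/6b^2 + 4/3b - 1/6 → -1/2b^2 + 2/3b - 1/6
  leading term b^2: no divisor's leading term divides it; move -1/2b^2 to the remainder.
  leading term b: no divisor's leading term divides it; move 2/3b to the remainder.
  leading term 1: no divisor's leading term divides it; move -1/6 to the remainder.
  remainder -1/2b^2 + 2/3b - 1/6 ≠ 0; add g_4 = -1/2b^2 + 2/3b - 1/6 to the basis.

S(f_1,g_4): lcm = ab^2. S = 4/3ab - 1/3a - 3/2b^3 + 2b^2 - 1/2b.
  leading term ab: subtract (-2/3)·f_1 from 4/3ab - 1/3a - 3/2b^3 + 2b^2 - 1/2b → -1/3a - 3/2b^3 + 4b^2 - 19/6b + 2/3
  leading term a: no divisor's leading term divides it; move -1/3a to the remainder.
  leading term b^3: subtract (1)·g_3 from -3/2b^3 + 4b^2 - 19/6b + 2/3 → 2b^2 - 8/3b + 2/3
  leading term b^2: subtract (-4)·g_4 from 2b^2 - 8/3b + 2/3 → 0
  remainder -1/3a ≠ 0; add g_5 = -1/3a to the basis.

The other S-polynomials (S(f_2,g_3), S(f_2,g_4), S(g_3,g_4), S(f_1,g_5), S(f_2,g_5), S(g_3,g_5), S(g_4,g_5)) all reduce to 0 modulo the current basis, so we have a Gröbner basis.
Inter-reduce: drop elements whose leading term is divisible by another's, tail-reduce, and make monic.

G = {a, b^2 - 4/3b + 1/3}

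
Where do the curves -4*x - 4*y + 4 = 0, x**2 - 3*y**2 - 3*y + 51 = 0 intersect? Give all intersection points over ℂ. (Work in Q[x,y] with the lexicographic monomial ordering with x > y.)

{(15/2, -13/2), (-3, 4)}

Compute a lex Gröbner basis by Buchberger's algorithm.
f_1 = -4*x - 4*y + 4, LT = x.
f_2 = x**2 - 3*y**2 - 3*y + 51, LT = x**2.

S(f_1,f_2): lcm = x**2. S = x*y - x + 3*y**2 + 3*y - 51.
  leading term x*y: subtract (-1/4*y)·f_1 from x*y - x + 3*y**2 + 3*y - 51 → -x + 2*y**2 + 4*y - 51
  leading term x: subtract (1/4)·f_1 from -x + 2*y**2 + 4*y - 51 → 2*y**2 + 5*y - 52
  leading term y**2: no divisor's leading term divides it; move 2*y**2 to the remainder.
  leading term y: no divisor's leading term divides it; move 5*y to the remainder.
  leading term 1: no divisor's leading term divides it; move -52 to the remainder.
  remainder 2*y**2 + 5*y - 52 ≠ 0; add h_3 = 2*y**2 + 5*y - 52 to the basis.

The other S-polynomials (S(f_1,h_3), S(f_2,h_3)) all reduce to 0 modulo the current basis, so we have a Gröbner basis.
Inter-reduce: drop elements whose leading term is divisible by another's, tail-reduce, and make monic.
Reduced Gröbner basis: {x + y - 1, y**2 + 5/2*y - 26}.

Elimination: the polynomial y**2 + 5/2*y - 26 lies in the elimination ideal for y, so y ∈ {-13/2, 4}. For each such y, the remaining basis elements (now univariate) give the rest of the solution.
  y = -13/2: the earlier basis element becomes x - 15/2 = 0, giving x = 15/2 — point (15/2, -13/2).
  y = 4: the earlier basis element becomes x + 3 = 0, giving x = -3 — point (-3, 4).
Each listed point satisfies every original equation (direct substitution).
This is the nonlinear analogue of row-reducing a linear system.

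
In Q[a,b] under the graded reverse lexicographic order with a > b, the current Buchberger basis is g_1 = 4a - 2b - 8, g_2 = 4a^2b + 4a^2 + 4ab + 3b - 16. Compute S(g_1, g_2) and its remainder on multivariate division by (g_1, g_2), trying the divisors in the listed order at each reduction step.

lcm(LM(g_1), LM(g_2)) = a^2b.
S = (lcm/LT(g_1))·g_1 − (lcm/LT(g_2))·g_2 = -1/2ab^2 - a^2 - 3ab - 3/4b + 4.
Reduce S modulo (g_1, g_2) in that order:
  leading term ab^2: subtract (-1/8b^2)·g_1 from -1/2ab^2 - a^2 - 3ab - 3/4b + 4 → -1/4b^3 - a^2 - 3ab - b^2 - 3/4b + 4
  leading term b^3: no divisor's leading term divides it; move -1/4b^3 to the remainder.
  leading term a^2: subtract (-1/4a)·g_1 from -a^2 - 3ab - b^2 - 3/4b + 4 → -7/2ab - b^2 - 2a - 3/4b + 4
  leading term ab: subtract (-7/8b)·g_1 from -7/2ab - b^2 - 2a - 3/4b + 4 → -11/4b^2 - 2a - 31/4b + 4
  leading term b^2: no divisor's leading term divides it; move -11/4b^2 to the remainder.
  leading term a: subtract (-1/2)·g_1 from -2a - 31/4b + 4 → -35/4b
  leading term b: no divisor's leading term divides it; move -35/4b to the remainder.
The remainder -1/4b^3 - 11/4b^2 - 35/4b is nonzero, so it would be added as the next basis element.
This is the inner loop of Buchberger's algorithm — each nonzero remainder becomes a new basis element.

S(g_1, g_2) = -1/2ab^2 - a^2 - 3ab - 3/4b + 4; remainder on division = -1/4b^3 - 11/4b^2 - 35/4b.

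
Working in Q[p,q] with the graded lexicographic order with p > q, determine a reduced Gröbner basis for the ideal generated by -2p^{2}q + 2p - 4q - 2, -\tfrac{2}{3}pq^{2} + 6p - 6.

f_1 = -2p^{2}q + 2p - 4q - 2, LT = p^{2}q.
f_2 = -\tfrac{2}{3}pq^{2} + 6p - 6, LT = pq^{2}.

S(f_1,f_2): lcm = p^{2}q^{2}. S = 9p^{2} - pq + 2q^{2} - 9p + q.
  leading term p^{2}: no divisor's leading term divides it; move 9p^{2} to the remainder.
  leading term pq: no divisor's leading term divides it; move -pq to the remainder.
  leading term q^{2}: no divisor's leading term divides it; move 2q^{2} to the remainder.
  leading term p: no divisor's leading term divides it; move -9p to the remainder.
  leading term q: no divisor's leading term divides it; move q to the remainder.
  remainder 9p^{2} - pq + 2q^{2} - 9p + q ≠ 0; add g_3 = 9p^{2} - pq + 2q^{2} - 9p + q to the basis.

S(f_1,g_3): lcm = p^{2}q. S = \tfrac{1}{9}pq^{2} - \tfrac{2}{9}q^{3} + pq - \tfrac{1}{9}q^{2} - p + 2q + 1.
  leading term pq^{2}: subtract (-\tfrac{1}{6})·f_2 from \tfrac{1}{9}pq^{2} - \tfrac{2}{9}q^{3} + pq - \tfrac{1}{9}q^{2} - p + 2q + 1 → -\tfrac{2}{9}q^{3} + pq - \tfrac{1}{9}q^{2} + 2q
  leading term q^{3}: no divisor's leading term divides it; move -\tfrac{2}{9}q^{3} to the remainder.
  leading term pq: no divisor's leading term divides it; move pq to the remainder.
  leading term q^{2}: no divisor's leading term divides it; move -\tfrac{1}{9}q^{2} to the remainder.
  leading term q: no divisor's leading term divides it; move 2q to the remainder.
  remainder -\tfrac{2}{9}q^{3} + pq - \tfrac{1}{9}q^{2} + 2q ≠ 0; add g_4 = -\tfrac{2}{9}q^{3} + pq - \tfrac{1}{9}q^{2} + 2q to the basis.

The other S-polynomials (S(f_2,g_3), S(f_1,g_4), S(f_2,g_4), S(g_3,g_4)) all reduce to 0 modulo the current basis, so we have a Gröbner basis.
Inter-reduce: drop elements whose leading term is divisible by another's, tail-reduce, and make monic.

G = {pq^{2} - 9p + 9, q^{3} - \tfrac{9}{2}pq + \tfrac{1}{2}q^{2} - 9q, p^{2} - \tfrac{1}{9}pq + \tfrac{2}{9}q^{2} - p + \tfrac{1}{9}q}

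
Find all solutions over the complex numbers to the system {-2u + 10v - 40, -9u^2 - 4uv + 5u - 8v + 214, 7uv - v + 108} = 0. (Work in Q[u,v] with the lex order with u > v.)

{(-5, 3)}

Compute a lex Gröbner basis by Buchberger's algorithm.
f_1 = -2u + 10v - 40, LT = u.
f_2 = -9u^2 - 4uv + 5u - 8v + 214, LT = u^2.
f_3 = 7uv - v + 108, LT = uv.

S(f_1,f_2): lcm = u^2. S = -49/9uv + 185/9u - 8/9v + 214/9.
  leading term uv: subtract (49/18v)·f_1 from -49/9uv + 185/9u - 8/9v + 214/9 → 185/9u - 245/9v^2 + 108v + 214/9
  leading term u: subtract (-185/18)·f_1 from 185/9u - 245/9v^2 + 108v + 214/9 → -245/9v^2 + 1897/9v - 1162/3
  leading term v^2: no divisor's leading term divides it; move -245/9v^2 to the remainder.
  leading term v: no divisor's leading term divides it; move 1897/9v to the remainder.
  leading term 1: no divisor's leading term divides it; move -1162/3 to the remainder.
  remainder -245/9v^2 + 1897/9v - 1162/3 ≠ 0; add h_4 = -245/9v^2 + 1897/9v - 1162/3 to the basis.

S(f_1,f_3): lcm = uv. S = -5v^2 + 141/7v - 108/7.
  leading term v^2: subtract (9/49)·h_4 from -5v^2 + 141/7v - 108/7 → -130/7v + 390/7
  leading term v: no divisor's leading term divides it; move -130/7v to the remainder.
  leading term 1: no divisor's leading term divides it; move 390/7 to the remainder.
  remainder -130/7v + 390/7 ≠ 0; add h_5 = -130/7v + 390/7 to the basis.

The other S-polynomials (S(f_2,f_3), S(f_1,h_4), S(f_2,h_4), S(f_3,h_4), S(f_1,h_5), S(f_2,h_5), S(f_3,h_5), S(h_4,h_5)) all reduce to 0 modulo the current basis, so we have a Gröbner basis.
Inter-reduce: drop elements whose leading term is divisible by another's, tail-reduce, and make monic.
Reduced Gröbner basis: {u + 5, v - 3}.

Since the basis is lex-ordered, v - 3 is univariate in v. Its roots are {3}. Back-substituting each root into the other basis elements fixes the other coordinates.
  v = 3: the earlier basis element becomes u + 5 = 0, giving u = -5 — point (-5, 3).
Substituting each solution back into the original system confirms all equations vanish.
A lex Gröbner basis triangularizes the system, enabling back-substitution.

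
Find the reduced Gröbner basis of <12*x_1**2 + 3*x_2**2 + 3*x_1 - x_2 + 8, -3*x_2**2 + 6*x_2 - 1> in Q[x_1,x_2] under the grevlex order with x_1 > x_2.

G = {x_1**2 + 1/4*x_1 + 5/12*x_2 + 7/12, x_2**2 - 2*x_2 + 1/3}

f_1 = 12*x_1**2 + 3*x_2**2 + 3*x_1 - x_2 + 8, LT = x_1**2.
f_2 = -3*x_2**2 + 6*x_2 - 1, LT = x_2**2.

The S-polynomials (S(f_1,f_2)) all reduce to 0 modulo the current basis, so we have a Gröbner basis.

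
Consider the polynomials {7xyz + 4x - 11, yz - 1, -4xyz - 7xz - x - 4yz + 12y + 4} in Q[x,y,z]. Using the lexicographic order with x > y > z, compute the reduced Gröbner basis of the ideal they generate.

G = {x - 1, y - 7/12z - 5/12, z^2 + 5/7z - 12/7}

The reduced Gröbner basis is the canonical form of the ideal for this ordering.

f_1 = 7xyz + 4x - 11, LT = xyz.
f_2 = yz - 1, LT = yz.
f_3 = -4xyz - 7xz - x - 4yz + 12y + 4, LT = xyz.

S(f_1,f_2): lcm = xyz. S = 11/7x - 11/7.
  leading term x: no divisor's leading term divides it; move 11/7x to the remainder.
  leading term 1: no divisor's leading term divides it; move -11/7 to the remainder.
  remainder 11/7x - 11/7 ≠ 0; add g_4 = 11/7x - 11/7 to the basis.

S(f_1,f_3): lcm = xyz. S = -7/4xz + 9/28x - yz + 3y - 4/7.
  leading term xz: subtract (-49/44z)·g_4 from -7/4xz + 9/28x - yz + 3y - 4/7 → 9/28x - yz + 3y - 7/4z - 4/7
  leading term x: subtract (9/44)·g_4 from 9/28x - yz + 3y - 7/4z - 4/7 → -yz + 3y - 7/4z - 1/4
  leading term yz: subtract (-1)·f_2 from -yz + 3y - 7/4z - 1/4 → 3y - 7/4z - 5/4
  leading term y: no divisor's leading term divides it; move 3y to the remainder.
  leading term z: no divisor's leading term divides it; move -7/4z to the remainder.
  leading term 1: no divisor's leading term divides it; move -5/4 to the remainder.
  remainder 3y - 7/4z - 5/4 ≠ 0; add g_5 = 3y - 7/4z - 5/4 to the basis.

S(f_1,g_5): lcm = xyz. S = 7/12xz^2 + 5/12xz + 4/7x - 11/7.
  leading term xz^2: subtract (49/132z^2)·g_4 from 7/12xz^2 + 5/12xz + 4/7x - 11/7 → 5/12xz + 4/7x + 7/12z^2 - 11/7
  leading term xz: subtract (35/132z)·g_4 from 5/12xz + 4/7x + 7/12z^2 - 11/7 → 4/7x + 7/12z^2 + 5/12z - 11/7
  leading term x: subtract (4/11)·g_4 from 4/7x + 7/12z^2 + 5/12z - 11/7 → 7/12z^2 + 5/12z - 1
  leading term z^2: no divisor's leading term divides it; move 7/12z^2 to the remainder.
  leading term z: no divisor's leading term divides it; move 5/12z to the remainder.
  leading term 1: no divisor's leading term divides it; move -1 to the remainder.
  remainder 7/12z^2 + 5/12z - 1 ≠ 0; add g_6 = 7/12z^2 + 5/12z - 1 to the basis.

The other S-polynomials (S(f_2,f_3), S(f_1,g_4), S(f_2,g_4), S(f_3,g_4), S(f_2,g_5), S(f_3,g_5), S(g_4,g_5), S(f_1,g_6), S(f_2,g_6), S(f_3,g_6), S(g_4,g_6), S(g_5,g_6)) all reduce to 0 modulo the current basis, so we have a Gröbner basis.
Inter-reduce: drop elements whose leading term is divisible by another's, tail-reduce, and make monic.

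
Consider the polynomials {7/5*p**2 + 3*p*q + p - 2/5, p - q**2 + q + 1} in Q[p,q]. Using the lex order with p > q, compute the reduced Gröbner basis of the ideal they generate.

f_1 = 7/5*p**2 + 3*p*q + p - 2/5, LT = p**2.
f_2 = p - q**2 + q + 1, LT = p.

S(f_1,f_2): lcm = p**2. S = p*q**2 + 8/7*p*q - 2/7*p - 2/7.
  leading term p*q**2: subtract (q**2)·f_2 from p*q**2 + 8/7*p*q - 2/7*p - 2/7 → 8/7*p*q - 2/7*p + q**4 - q**3 - q**2 - 2/7
  leading term p*q: subtract (8/7*q)·f_2 from 8/7*p*q - 2/7*p + q**4 - q**3 - q**2 - 2/7 → -2/7*p + q**4 + 1/7*q**3 - 15/7*q**2 - 8/7*q - 2/7
  leading term p: subtract (-2/7)·f_2 from -2/7*p + q**4 + 1/7*q**3 - 15/7*q**2 - 8/7*q - 2/7 → q**4 + 1/7*q**3 - 17/7*q**2 - 6/7*q
  leading term q**4: no divisor's leading term divides it; move q**4 to the remainder.
  leading term q**3: no divisor's leading term divides it; move 1/7*q**3 to the remainder.
  leading term q**2: no divisor's leading term divides it; move -17/7*q**2 to the remainder.
  leading term q: no divisor's leading term divides it; move -6/7*q to the remainder.
  remainder q**4 + 1/7*q**3 - 17/7*q**2 - 6/7*q ≠ 0; add g_3 = q**4 + 1/7*q**3 - 17/7*q**2 - 6/7*q to the basis.

The other S-polynomials (S(f_1,g_3), S(f_2,g_3)) all reduce to 0 modulo the current basis, so we have a Gröbner basis.
Inter-reduce: drop elements whose leading term is divisible by another's, tail-reduce, and make monic.

G = {p - q**2 + q + 1, q**4 + 1/7*q**3 - 17/7*q**2 - 6/7*q}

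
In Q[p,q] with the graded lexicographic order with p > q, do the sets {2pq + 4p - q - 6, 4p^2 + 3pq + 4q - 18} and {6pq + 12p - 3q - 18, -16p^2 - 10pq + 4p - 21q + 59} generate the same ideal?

Since reduced Gröbner bases are canonical representatives of ideals under a given ordering, it suffices to compute and compare them.
Buchberger on the first generating set:
f_1 = 2pq + 4p - q - 6, LT = pq.
f_2 = 4p^2 + 3pq + 4q - 18, LT = p^2.

S(f_1,f_2): lcm = p^2q. S = -3/4pq^2 + 2p^2 - 1/2pq - q^2 - 3p + 9/2q.
  leading term pq^2: subtract (-3/8q)·f_1 from -3/4pq^2 + 2p^2 - 1/2pq - q^2 - 3p + 9/2q → 2p^2 + pq - 11/8q^2 - 3p + 9/4q
  leading term p^2: subtract (1/2)·f_2 from 2p^2 + pq - 11/8q^2 - 3p + 9/4q → -1/2pq - 11/8q^2 - 3p + 1/4q + 9
  leading term pq: subtract (-1/4)·f_1 from -1/2pq - 11/8q^2 - 3p + 1/4q + 9 → -11/8q^2 - 2p + 15/2
  leading term q^2: no divisor's leading term divides it; move -11/8q^2 to the remainder.
  leading term p: no divisor's leading term divides it; move -2p to the remainder.
  leading term 1: no divisor's leading term divides it; move 15/2 to the remainder.
  remainder -11/8q^2 - 2p + 15/2 ≠ 0; add g_3 = -11/8q^2 - 2p + 15/2 to the basis.

S(f_1,g_3): lcm = pq^2. S = -16/11p^2 + 2pq - 1/2q^2 + 60/11p - 3q.
  leading term p^2: subtract (-4/11)·f_2 from -16/11p^2 + 2pq - 1/2q^2 + 60/11p - 3q → 34/11pq - 1/2q^2 + 60/11p - 17/11q - 72/11
  leading term pq: subtract (17/11)·f_1 from 34/11pq - 1/2q^2 + 60/11p - 17/11q - 72/11 → -1/2q^2 - 8/11p + 30/11
  leading term q^2: subtract (4/11)·g_3 from -1/2q^2 - 8/11p + 30/11 → 0
  remainder 0.

S(f_2,g_3): leading monomials are coprime, so the S-polynomial reduces to 0 (Buchberger's first criterion).
Every S-polynomial of the final basis reduces to 0, so we have a Gröbner basis.
Inter-reduce: drop elements whose leading term is divisible by another's, tail-reduce, and make monic.
Reduced Gröbner basis: {p^2 - 3/2p + 11/8q - 9/4, pq + 2p - 1/2q - 3, q^2 + 16/11p - 60/11}.

Buchberger on the second generating set:
h_1 = 6pq + 12p - 3q - 18, LT = pq.
h_2 = -16p^2 - 10pq + 4p - 21q + 59, LT = p^2.

S(h_1,h_2): lcm = p^2q. S = -5/8pq^2 + 2p^2 - 1/4pq - 21/16q^2 - 3p + 59/16q.
  leading term pq^2: subtract (-5/48q)·h_1 from -5/8pq^2 + 2p^2 - 1/4pq - 21/16q^2 - 3p + 59/16q → 2p^2 + pq - 13/8q^2 - 3p + 29/16q
  leading term p^2: subtract (-1/8)·h_2 from 2p^2 + pq - 13/8q^2 - 3p + 29/16q → -1/4pq - 13/8q^2 - 5/2p - 13/16q + 59/8
  leading term pq: subtract (-1/24)·h_1 from -1/4pq - 13/8q^2 - 5/2p - 13/16q + 59/8 → -13/8q^2 - 2p - 15/16q + 53/8
  leading term q^2: no divisor's leading term divides it; move -13/8q^2 to the remainder.
  leading term p: no divisor's leading term divides it; move -2p to the remainder.
  leading term q: no divisor's leading term divides it; move -15/16q to the remainder.
  leading term 1: no divisor's leading term divides it; move 53/8 to the remainder.
  remainder -13/8q^2 - 2p - 15/16q + 53/8 ≠ 0; add k_3 = -13/8q^2 - 2p - 15/16q + 53/8 to the basis.

S(h_1,k_3): lcm = pq^2. S = -16/13p^2 + 37/26pq - 1/2q^2 + 53/13p - 3q.
  leading term p^2: subtract (1/13)·h_2 from -16/13p^2 + 37/26pq - 1/2q^2 + 53/13p - 3q → 57/26pq - 1/2q^2 + 49/13p - 18/13q - 59/13
  leading term pq: subtract (19/52)·h_1 from 57/26pq - 1/2q^2 + 49/13p - 18/13q - 59/13 → -1/2q^2 - 8/13p - 15/52q + 53/26
  leading term q^2: subtract (4/13)·k_3 from -1/2q^2 - 8/13p - 15/52q + 53/26 → 0
  remainder 0.

S(h_2,k_3): leading monomials are coprime, so the S-polynomial reduces to 0 (Buchberger's first criterion).
Every S-polynomial of the final basis reduces to 0, so we have a Gröbner basis.
Inter-reduce: drop elements whose leading term is divisible by another's, tail-reduce, and make monic.
Reduced Gröbner basis: {p^2 - 3/2p + 13/8q - 29/16, pq + 2p - 1/2q - 3, q^2 + 16/13p + 15/26q - 53/13}.

Since the reduced bases disagree, the two ideals are not the same.
The same test decides containment: I ⊆ J iff every generator of I reduces to 0 modulo a Gröbner basis of J.

No, the ideals differ.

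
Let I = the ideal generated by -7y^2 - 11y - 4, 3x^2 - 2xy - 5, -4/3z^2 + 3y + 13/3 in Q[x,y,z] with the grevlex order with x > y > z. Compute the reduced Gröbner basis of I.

G = {x^2 - 2/3xy - 5/3, y^2 + 11/7y + 4/7, z^2 - 9/4y - 13/4}

f_1 = -7y^2 - 11y - 4, LT = y^2.
f_2 = 3x^2 - 2xy - 5, LT = x^2.
f_3 = -4/3z^2 + 3y + 13/3, LT = z^2.

The S-polynomials (S(f_1,f_2), S(f_1,f_3), S(f_2,f_3)) all reduce to 0 modulo the current basis, so we have a Gröbner basis.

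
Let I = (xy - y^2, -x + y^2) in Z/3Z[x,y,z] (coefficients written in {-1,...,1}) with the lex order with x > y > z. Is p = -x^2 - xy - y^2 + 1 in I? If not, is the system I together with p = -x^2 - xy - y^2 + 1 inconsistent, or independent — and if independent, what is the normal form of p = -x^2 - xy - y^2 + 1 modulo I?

Adjoining -x^2 - xy - y^2 + 1 makes the ideal the whole ring: the system is inconsistent.

First compute the reduced Gröbner basis of I by Buchberger's algorithm.
f_1 = xy - y^2, LT = xy.
f_2 = -x + y^2, LT = x.

S(f_1,f_2): lcm = xy. S = y^3 - y^2.
  leading term y^3: no divisor's leading term divides it; move y^3 to the remainder.
  leading term y^2: no divisor's leading term divides it; move -y^2 to the remainder.
  remainder y^3 - y^2 ≠ 0; add h_3 = y^3 - y^2 to the basis.

The other S-polynomials (S(f_1,h_3), S(f_2,h_3)) all reduce to 0 modulo the current basis, so we have a Gröbner basis.
Inter-reduce: drop elements whose leading term is divisible by another's, tail-reduce, and make monic.
Reduced Gröbner basis: {x - y^2, y^3 - y^2}.
Label its elements g_1 = x - y^2, g_2 = y^3 - y^2.

Reduce p = -x^2 - xy - y^2 + 1 modulo G:
  leading term x^2: subtract (-x)·g_1 from -x^2 - xy - y^2 + 1 → -xy^2 - xy - y^2 + 1
  leading term xy^2: subtract (-y^2)·g_1 from -xy^2 - xy - y^2 + 1 → -xy - y^4 - y^2 + 1
  leading term xy: subtract (-y)·g_1 from -xy - y^4 - y^2 + 1 → -y^4 - y^3 - y^2 + 1
  leading term y^4: subtract (-y)·g_2 from -y^4 - y^3 - y^2 + 1 → y^3 - y^2 + 1
  leading term y^3: subtract (1)·g_2 from y^3 - y^2 + 1 → 1
  leading term 1: no divisor's leading term divides it; move 1 to the remainder.
  normal form = 1.
The normal form is nonzero, so p ∉ I. Since p minus its normal form lies in I, I + (p) = I + (r) where r = 1; decide whether this ideal is the whole ring.
Here r = 1 is a nonzero constant, hence a unit: 1 ∈ I + (p), the Gröbner basis of I + (p) is {1}, and the enlarged system has no common solution — adjoining p is inconsistent.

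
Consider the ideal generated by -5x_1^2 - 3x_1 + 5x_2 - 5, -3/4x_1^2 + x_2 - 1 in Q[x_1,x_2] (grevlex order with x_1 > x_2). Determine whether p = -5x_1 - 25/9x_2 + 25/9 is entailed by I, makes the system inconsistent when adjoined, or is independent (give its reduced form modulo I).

-5x_1 - 25/9x_2 + 25/9 lies in I (it reduces to 0).

First compute the reduced Gröbner basis of I by Buchberger's algorithm.
f_1 = -5x_1^2 - 3x_1 + 5x_2 - 5, LT = x_1^2.
f_2 = -3/4x_1^2 + x_2 - 1, LT = x_1^2.

S(f_1,f_2): lcm = x_1^2. S = 3/5x_1 + 1/3x_2 - 1/3.
  leading term x_1: no divisor's leading term divides it; move 3/5x_1 to the remainder.
  leading term x_2: no divisor's leading term divides it; move 1/3x_2 to the remainder.
  leading term 1: no divisor's leading term divides it; move -1/3 to the remainder.
  remainder 3/5x_1 + 1/3x_2 - 1/3 ≠ 0; add h_3 = 3/5x_1 + 1/3x_2 - 1/3 to the basis.

S(f_1,h_3): lcm = x_1^2. S = -5/9x_1x_2 + 52/45x_1 - x_2 + 1.
  leading term x_1x_2: subtract (-25/27x_2)·h_3 from -5/9x_1x_2 + 52/45x_1 - x_2 + 1 → 25/81x_2^2 + 52/45x_1 - 106/81x_2 + 1
  leading term x_2^2: no divisor's leading term divides it; move 25/81x_2^2 to the remainder.
  leading term x_1: subtract (52/27)·h_3 from 52/45x_1 - 106/81x_2 + 1 → -158/81x_2 + 133/81
  leading term x_2: no divisor's leading term divides it; move -158/81x_2 to the remainder.
  leading term 1: no divisor's leading term divides it; move 133/81 to the remainder.
  remainder 25/81x_2^2 - 158/81x_2 + 133/81 ≠ 0; add h_4 = 25/81x_2^2 - 158/81x_2 + 133/81 to the basis.

S(f_2,h_3): lcm = x_1^2. S = -5/9x_1x_2 + 5/9x_1 - 4/3x_2 + 4/3.
  leading term x_1x_2: subtract (-25/27x_2)·h_3 from -5/9x_1x_2 + 5/9x_1 - 4/3x_2 + 4/3 → 25/81x_2^2 + 5/9x_1 - 133/81x_2 + 4/3
  leading term x_2^2: subtract (1)·h_4 from 25/81x_2^2 + 5/9x_1 - 133/81x_2 + 4/3 → 5/9x_1 + 25/81x_2 - 25/81
  leading term x_1: subtract (25/27)·h_3 from 5/9x_1 + 25/81x_2 - 25/81 → 0
  remainder 0.

S(f_1,h_4): leading monomials are coprime, so the S-polynomial reduces to 0 (Buchberger's first criterion).
S(f_2,h_4): leading monomials are coprime, so the S-polynomial reduces to 0 (Buchberger's first criterion).
S(h_3,h_4): leading monomials are coprime, so the S-polynomial reduces to 0 (Buchberger's first criterion).
Every S-polynomial of the final basis reduces to 0, so we have a Gröbner basis.
Inter-reduce: drop elements whose leading term is divisible by another's, tail-reduce, and make monic.
Reduced Gröbner basis: {x_2^2 - 158/25x_2 + 133/25, x_1 + 5/9x_2 - 5/9}.
Label its elements g_1 = x_2^2 - 158/25x_2 + 133/25, g_2 = x_1 + 5/9x_2 - 5/9.

Reduce p = -5x_1 - 25/9x_2 + 25/9 modulo G:
  leading term x_1: subtract (-5)·g_2 from -5x_1 - 25/9x_2 + 25/9 → 0
  normal form = 0.
Since the normal form is 0, p ∈ I.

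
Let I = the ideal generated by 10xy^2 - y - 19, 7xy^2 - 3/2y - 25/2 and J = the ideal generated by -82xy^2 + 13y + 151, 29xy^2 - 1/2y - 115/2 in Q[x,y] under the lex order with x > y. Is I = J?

Equality of ideals is decidable: compute both reduced Gröbner bases (unique for the ordering) and check whether they agree.
Buchberger on the first generating set:
f_1 = 10xy^2 - y - 19, LT = xy^2.
f_2 = 7xy^2 - 3/2y - 25/2, LT = xy^2.

S(f_1,f_2): lcm = xy^2. S = 4/35y - 4/35.
  reduce S modulo (f_1, f_2):
  remainder 4/35y - 4/35 ≠ 0; add g_3 = 4/35y - 4/35 to the basis.

S(f_1,g_3): lcm = xy^2. S = xy - 1/10y - 19/10.
  reduce S modulo (f_1, f_2, g_3):
  remainder x - 2 ≠ 0; add g_4 = x - 2 to the basis.

The other S-polynomials (S(f_2,g_3), S(f_1,g_4), S(f_2,g_4), S(g_3,g_4)) all reduce to 0 modulo the current basis, so we have a Gröbner basis.
Inter-reduce: drop elements whose leading term is divisible by another's, tail-reduce, and make monic.
Reduced Gröbner basis: {x - 2, y - 1}.

Buchberger on the second generating set:
h_1 = -82xy^2 + 13y + 151, LT = xy^2.
h_2 = 29xy^2 - 1/2y - 115/2, LT = xy^2.

S(h_1,h_2): lcm = xy^2. S = -168/1189y + 168/1189.
  reduce S modulo (h_1, h_2):
  remainder -168/1189y + 168/1189 ≠ 0; add k_3 = -168/1189y + 168/1189 to the basis.

S(h_1,k_3): lcm = xy^2. S = xy - 13/82y - 151/82.
  reduce S modulo (h_1, h_2, k_3):
  remainder x - 2 ≠ 0; add k_4 = x - 2 to the basis.

The other S-polynomials (S(h_2,k_3), S(h_1,k_4), S(h_2,k_4), S(k_3,k_4)) all reduce to 0 modulo the current basis, so we have a Gröbner basis.
Inter-reduce: drop elements whose leading term is divisible by another's, tail-reduce, and make monic.
Reduced Gröbner basis: {x - 2, y - 1}.

These coincide, so the ideals are equal.

Yes, the ideals are equal.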